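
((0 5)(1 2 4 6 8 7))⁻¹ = (0 5)(1 7 8 6 4 2)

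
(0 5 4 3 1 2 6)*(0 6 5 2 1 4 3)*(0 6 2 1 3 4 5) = (0 1 3 5 4 6 2)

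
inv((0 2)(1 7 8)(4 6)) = (0 2)(1 8 7)(4 6)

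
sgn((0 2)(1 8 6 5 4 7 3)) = -1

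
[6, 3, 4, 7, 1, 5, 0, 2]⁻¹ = [6, 4, 7, 1, 2, 5, 0, 3]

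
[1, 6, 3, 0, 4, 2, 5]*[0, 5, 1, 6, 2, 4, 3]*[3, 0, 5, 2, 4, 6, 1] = [6, 2, 1, 3, 5, 0, 4]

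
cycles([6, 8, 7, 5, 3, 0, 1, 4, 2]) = (0 6 1 8 2 7 4 3 5) 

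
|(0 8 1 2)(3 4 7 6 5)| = 20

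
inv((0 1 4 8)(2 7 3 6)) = (0 8 4 1)(2 6 3 7)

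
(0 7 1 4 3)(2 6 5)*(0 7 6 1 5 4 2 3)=(0 6 4)(1 2)(3 7 5)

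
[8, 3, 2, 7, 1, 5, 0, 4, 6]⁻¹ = [6, 4, 2, 1, 7, 5, 8, 3, 0]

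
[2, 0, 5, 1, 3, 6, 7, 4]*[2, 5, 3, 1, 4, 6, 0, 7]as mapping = [0→3, 1→2, 2→6, 3→5, 4→1, 5→0, 6→7, 7→4]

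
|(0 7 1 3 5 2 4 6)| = 8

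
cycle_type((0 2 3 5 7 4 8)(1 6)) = 2.7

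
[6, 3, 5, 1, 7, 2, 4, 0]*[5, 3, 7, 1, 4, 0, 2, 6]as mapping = [0→2, 1→1, 2→0, 3→3, 4→6, 5→7, 6→4, 7→5]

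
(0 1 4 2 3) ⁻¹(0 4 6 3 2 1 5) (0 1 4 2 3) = (0 3 4 5 1 2 6) 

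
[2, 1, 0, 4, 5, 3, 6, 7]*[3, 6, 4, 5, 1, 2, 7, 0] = [4, 6, 3, 1, 2, 5, 7, 0]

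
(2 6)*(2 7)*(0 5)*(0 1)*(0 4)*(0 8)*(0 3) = (0 5 1 4 8 3)(2 6 7)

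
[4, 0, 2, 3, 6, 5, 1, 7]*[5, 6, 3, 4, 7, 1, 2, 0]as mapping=[0→7, 1→5, 2→3, 3→4, 4→2, 5→1, 6→6, 7→0]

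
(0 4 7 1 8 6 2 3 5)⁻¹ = (0 5 3 2 6 8 1 7 4)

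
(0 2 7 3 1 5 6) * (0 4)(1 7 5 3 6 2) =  (0 1 3 7 6 4)(2 5)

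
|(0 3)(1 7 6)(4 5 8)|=6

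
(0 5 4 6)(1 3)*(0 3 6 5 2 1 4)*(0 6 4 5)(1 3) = (0 2 3 5 6 1 4)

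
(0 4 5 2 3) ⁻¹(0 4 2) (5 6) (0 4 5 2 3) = (2 6) (3 4 5) 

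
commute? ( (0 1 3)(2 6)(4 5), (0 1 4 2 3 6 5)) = no: (0 1 3)(2 6)(4 5)*(0 1 4 2 3 6 5) = (0 4)(1 6 3)(2 5), (0 1 4 2 3 6 5)*(0 1 3)(2 6)(4 5) = (0 3 2)(1 5)(4 6)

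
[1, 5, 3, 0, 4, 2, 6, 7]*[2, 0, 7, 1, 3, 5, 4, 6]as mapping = [0→0, 1→5, 2→1, 3→2, 4→3, 5→7, 6→4, 7→6]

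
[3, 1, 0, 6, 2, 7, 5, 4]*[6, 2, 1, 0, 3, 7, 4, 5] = [0, 2, 6, 4, 1, 5, 7, 3]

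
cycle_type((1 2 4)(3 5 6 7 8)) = 3.5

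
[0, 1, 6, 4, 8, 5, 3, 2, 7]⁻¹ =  [0, 1, 7, 6, 3, 5, 2, 8, 4]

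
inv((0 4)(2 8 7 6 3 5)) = (0 4)(2 5 3 6 7 8)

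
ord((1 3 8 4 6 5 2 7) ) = 8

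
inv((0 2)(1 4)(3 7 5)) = (0 2)(1 4)(3 5 7)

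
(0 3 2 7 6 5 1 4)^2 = (0 2 6 1)(3 7 5 4)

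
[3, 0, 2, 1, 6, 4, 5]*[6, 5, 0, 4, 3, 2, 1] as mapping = [0→4, 1→6, 2→0, 3→5, 4→1, 5→3, 6→2] 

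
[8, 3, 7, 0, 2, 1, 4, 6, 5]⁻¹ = [3, 5, 4, 1, 6, 8, 7, 2, 0]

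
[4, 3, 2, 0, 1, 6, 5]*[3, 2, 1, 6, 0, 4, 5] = [0, 6, 1, 3, 2, 5, 4]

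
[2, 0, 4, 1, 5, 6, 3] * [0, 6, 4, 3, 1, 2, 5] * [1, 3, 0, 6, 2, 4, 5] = [2, 1, 3, 5, 0, 4, 6]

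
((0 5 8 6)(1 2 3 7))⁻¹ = (0 6 8 5)(1 7 3 2)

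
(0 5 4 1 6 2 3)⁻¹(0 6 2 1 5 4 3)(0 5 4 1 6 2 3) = (0 5 2 3 6 4 1)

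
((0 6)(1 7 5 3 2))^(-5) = (0 6)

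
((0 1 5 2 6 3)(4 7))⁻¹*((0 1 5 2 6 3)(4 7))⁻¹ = (0 6 5)(1 3 2)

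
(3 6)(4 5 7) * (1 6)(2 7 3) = (1 6 2 7 4 5 3)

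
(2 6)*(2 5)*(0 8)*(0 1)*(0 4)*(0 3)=(0 8 1 4 3)(2 6 5)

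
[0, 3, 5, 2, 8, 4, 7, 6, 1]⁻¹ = [0, 8, 3, 1, 5, 2, 7, 6, 4]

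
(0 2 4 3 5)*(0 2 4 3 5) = (0 4 5 2 3)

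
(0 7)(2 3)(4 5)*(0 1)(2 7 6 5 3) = (0 6 5 4 3 7 1)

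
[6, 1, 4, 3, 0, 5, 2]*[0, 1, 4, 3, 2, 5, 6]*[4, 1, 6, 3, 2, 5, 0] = [0, 1, 6, 3, 4, 5, 2]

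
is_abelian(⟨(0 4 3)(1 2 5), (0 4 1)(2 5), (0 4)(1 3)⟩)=no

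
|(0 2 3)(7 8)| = 6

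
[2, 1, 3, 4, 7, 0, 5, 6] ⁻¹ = [5, 1, 0, 2, 3, 6, 7, 4] 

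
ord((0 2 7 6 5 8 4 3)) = 8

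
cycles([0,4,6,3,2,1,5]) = (1 4 2 6 5)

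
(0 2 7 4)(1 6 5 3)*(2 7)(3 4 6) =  (0 7 6 5 4)(1 3)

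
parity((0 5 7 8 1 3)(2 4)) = even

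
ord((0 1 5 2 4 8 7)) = 7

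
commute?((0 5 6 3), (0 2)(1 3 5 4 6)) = no:(0 5 6 3) * (0 2)(1 3 5 4 6) = (0 4 6 5 1 3 2), (0 2)(1 3 5 4 6) * (0 5 6 3) = (0 2 5 4 3 6 1)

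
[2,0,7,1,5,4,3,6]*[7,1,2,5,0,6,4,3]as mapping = [0→2,1→7,2→3,3→1,4→6,5→0,6→5,7→4]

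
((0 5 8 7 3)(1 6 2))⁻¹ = (0 3 7 8 5)(1 2 6)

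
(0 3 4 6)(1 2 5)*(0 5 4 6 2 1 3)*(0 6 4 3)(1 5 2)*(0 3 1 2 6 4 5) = (0 4 2 1)(3 5)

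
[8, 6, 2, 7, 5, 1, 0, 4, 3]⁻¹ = [6, 5, 2, 8, 7, 4, 1, 3, 0]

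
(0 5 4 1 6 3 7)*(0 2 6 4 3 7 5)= (1 4)(2 6 7)(3 5)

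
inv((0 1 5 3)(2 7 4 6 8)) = (0 3 5 1)(2 8 6 4 7)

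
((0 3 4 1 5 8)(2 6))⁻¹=(0 8 5 1 4 3)(2 6)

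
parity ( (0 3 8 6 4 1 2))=even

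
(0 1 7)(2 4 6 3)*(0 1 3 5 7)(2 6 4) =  (0 3 6 5 7 1)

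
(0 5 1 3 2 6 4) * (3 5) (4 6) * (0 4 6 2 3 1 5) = (0 1) (2 6) 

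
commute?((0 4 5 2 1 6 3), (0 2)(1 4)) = no:(0 4 5 2 1 6 3)*(0 2)(1 4) = (0 1 6 3 2 4 5), (0 2)(1 4)*(0 4 5 2 1 6 3) = (0 1 5 2 4 6 3)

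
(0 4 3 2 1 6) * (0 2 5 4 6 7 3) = (0 6 2 1 7 3 5 4) 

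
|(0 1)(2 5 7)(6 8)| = 6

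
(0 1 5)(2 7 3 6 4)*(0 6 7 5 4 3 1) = (1 4 2 5 6 3 7)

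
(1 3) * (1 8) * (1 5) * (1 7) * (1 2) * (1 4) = (1 3 8 5 7 2 4)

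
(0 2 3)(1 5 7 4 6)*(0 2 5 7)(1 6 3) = (0 5)(1 7 4 3 2)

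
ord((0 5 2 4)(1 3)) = 4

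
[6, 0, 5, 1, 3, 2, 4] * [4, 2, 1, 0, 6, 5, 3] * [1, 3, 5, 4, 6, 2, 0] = [4, 6, 2, 5, 1, 3, 0]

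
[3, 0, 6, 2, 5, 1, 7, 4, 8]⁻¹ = [1, 5, 3, 0, 7, 4, 2, 6, 8]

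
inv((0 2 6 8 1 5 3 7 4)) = (0 4 7 3 5 1 8 6 2)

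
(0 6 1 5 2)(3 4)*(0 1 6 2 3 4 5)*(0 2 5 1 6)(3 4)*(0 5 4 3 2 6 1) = (0 4 2 1 6 5 3)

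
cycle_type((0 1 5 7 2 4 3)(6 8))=2.7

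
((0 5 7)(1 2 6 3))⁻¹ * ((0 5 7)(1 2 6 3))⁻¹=(0 5 7)(1 6)(2 3)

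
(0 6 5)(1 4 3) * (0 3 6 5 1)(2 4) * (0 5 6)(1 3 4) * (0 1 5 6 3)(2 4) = (0 3 6)(1 4)(2 5)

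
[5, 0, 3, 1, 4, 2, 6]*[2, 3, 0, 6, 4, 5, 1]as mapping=[0→5, 1→2, 2→6, 3→3, 4→4, 5→0, 6→1]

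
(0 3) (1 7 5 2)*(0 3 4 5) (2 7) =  (0 4 5 7) (1 2) 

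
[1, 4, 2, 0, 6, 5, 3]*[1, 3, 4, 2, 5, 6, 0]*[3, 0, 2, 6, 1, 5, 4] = [6, 5, 1, 0, 3, 4, 2]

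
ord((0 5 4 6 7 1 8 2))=8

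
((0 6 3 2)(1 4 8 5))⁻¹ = (0 2 3 6)(1 5 8 4)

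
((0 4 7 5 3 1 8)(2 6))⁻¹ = (0 8 1 3 5 7 4)(2 6)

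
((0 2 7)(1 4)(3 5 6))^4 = (0 2 7)(3 5 6)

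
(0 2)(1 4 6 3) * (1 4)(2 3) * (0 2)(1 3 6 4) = (0 6)(1 3)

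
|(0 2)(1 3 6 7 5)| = 10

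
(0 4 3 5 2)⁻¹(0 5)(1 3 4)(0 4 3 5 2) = (1 5 3)(2 4)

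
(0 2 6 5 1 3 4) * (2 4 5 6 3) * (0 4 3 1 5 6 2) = (0 3 6 2 1)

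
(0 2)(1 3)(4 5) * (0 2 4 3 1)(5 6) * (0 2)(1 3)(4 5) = (0 5 1 3 2)(4 6)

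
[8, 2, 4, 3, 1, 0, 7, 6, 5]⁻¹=[5, 4, 1, 3, 2, 8, 7, 6, 0]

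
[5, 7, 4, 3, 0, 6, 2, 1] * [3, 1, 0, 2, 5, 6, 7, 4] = [6, 4, 5, 2, 3, 7, 0, 1]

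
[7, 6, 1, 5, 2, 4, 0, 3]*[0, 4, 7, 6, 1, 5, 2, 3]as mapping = [0→3, 1→2, 2→4, 3→5, 4→7, 5→1, 6→0, 7→6]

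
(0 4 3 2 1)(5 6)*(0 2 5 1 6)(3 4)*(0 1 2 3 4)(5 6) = (0 4)(1 3 6 2 5)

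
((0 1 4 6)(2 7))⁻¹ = (0 6 4 1)(2 7)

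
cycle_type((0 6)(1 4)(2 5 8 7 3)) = 2^2.5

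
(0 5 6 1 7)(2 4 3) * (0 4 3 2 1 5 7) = (0 7 4 2 3 1)(5 6)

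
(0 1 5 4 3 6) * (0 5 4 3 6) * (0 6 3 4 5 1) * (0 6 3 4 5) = (0 6 1)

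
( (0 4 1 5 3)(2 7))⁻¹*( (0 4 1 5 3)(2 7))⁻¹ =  (0 5 4 3 1)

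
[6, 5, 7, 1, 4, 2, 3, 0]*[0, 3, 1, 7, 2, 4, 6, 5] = [6, 4, 5, 3, 2, 1, 7, 0]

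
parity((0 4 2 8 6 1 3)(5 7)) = odd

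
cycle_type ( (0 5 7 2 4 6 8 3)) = 8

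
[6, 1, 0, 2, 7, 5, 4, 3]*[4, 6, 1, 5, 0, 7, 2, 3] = [2, 6, 4, 1, 3, 7, 0, 5]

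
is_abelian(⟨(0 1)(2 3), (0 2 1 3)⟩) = yes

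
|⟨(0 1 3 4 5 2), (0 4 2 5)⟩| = 120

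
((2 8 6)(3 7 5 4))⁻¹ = (2 6 8)(3 4 5 7)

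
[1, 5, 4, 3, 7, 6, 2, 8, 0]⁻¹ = [8, 0, 6, 3, 2, 1, 5, 4, 7]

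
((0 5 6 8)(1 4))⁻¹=(0 8 6 5)(1 4)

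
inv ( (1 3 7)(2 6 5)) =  (1 7 3)(2 5 6)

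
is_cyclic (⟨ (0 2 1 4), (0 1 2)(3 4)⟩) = no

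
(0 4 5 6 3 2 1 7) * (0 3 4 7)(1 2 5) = (0 7 3 5 6 4 1)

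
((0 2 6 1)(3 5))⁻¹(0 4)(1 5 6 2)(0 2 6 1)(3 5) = (0 3 1 6)(2 4)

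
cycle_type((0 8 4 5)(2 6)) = 2.4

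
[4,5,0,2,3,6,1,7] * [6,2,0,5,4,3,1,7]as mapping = [0→4,1→3,2→6,3→0,4→5,5→1,6→2,7→7]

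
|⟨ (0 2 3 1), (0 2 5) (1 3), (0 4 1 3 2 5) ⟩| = 720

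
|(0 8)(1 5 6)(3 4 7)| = 6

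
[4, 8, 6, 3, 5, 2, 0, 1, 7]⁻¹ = [6, 7, 5, 3, 0, 4, 2, 8, 1]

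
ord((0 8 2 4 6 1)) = 6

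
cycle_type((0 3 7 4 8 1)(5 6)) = 2.6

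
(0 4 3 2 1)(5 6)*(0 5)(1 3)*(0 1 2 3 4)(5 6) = (1 6)(2 4)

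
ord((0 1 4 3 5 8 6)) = 7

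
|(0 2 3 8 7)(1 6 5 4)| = 20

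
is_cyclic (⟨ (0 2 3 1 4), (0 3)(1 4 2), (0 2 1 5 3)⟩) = no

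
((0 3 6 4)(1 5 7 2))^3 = (0 4 6 3)(1 2 7 5)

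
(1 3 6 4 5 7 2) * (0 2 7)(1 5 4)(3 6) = (0 2 5)(1 6)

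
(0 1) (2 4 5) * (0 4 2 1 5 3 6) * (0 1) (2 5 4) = (0 4 3 6 1 2 5) 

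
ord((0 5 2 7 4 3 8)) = 7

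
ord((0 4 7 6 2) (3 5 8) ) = 15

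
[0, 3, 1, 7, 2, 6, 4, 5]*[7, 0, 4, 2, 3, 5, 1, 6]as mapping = [0→7, 1→2, 2→0, 3→6, 4→4, 5→1, 6→3, 7→5]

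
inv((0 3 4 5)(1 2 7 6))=(0 5 4 3)(1 6 7 2)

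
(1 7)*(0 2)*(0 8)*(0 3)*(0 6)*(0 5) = (0 2 8 3 6 5)(1 7)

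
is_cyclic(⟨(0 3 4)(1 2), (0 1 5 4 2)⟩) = no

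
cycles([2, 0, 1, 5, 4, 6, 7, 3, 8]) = (0 2 1)(3 5 6 7)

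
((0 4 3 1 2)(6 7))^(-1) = (0 2 1 3 4)(6 7)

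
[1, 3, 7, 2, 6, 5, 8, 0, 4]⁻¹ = [7, 0, 3, 1, 8, 5, 4, 2, 6]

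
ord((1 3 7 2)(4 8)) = 4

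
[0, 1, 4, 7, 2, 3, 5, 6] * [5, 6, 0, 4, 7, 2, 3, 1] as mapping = [0→5, 1→6, 2→7, 3→1, 4→0, 5→4, 6→2, 7→3] 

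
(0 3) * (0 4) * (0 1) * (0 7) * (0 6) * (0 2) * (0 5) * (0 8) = (0 3 4 1 7 6 2 5 8)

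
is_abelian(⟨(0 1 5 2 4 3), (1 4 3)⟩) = no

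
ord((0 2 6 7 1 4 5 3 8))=9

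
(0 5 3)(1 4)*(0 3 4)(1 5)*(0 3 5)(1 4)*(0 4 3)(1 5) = (0 3 1)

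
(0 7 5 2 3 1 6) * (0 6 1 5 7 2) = (0 2 3 5)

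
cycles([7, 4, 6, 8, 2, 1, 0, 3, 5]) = (0 7 3 8 5 1 4 2 6)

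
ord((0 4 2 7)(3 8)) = 4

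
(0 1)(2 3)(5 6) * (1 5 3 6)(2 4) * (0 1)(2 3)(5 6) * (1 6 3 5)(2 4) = (0 3 2 1 6 4 5)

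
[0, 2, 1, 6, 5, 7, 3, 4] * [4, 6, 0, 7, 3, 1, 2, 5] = [4, 0, 6, 2, 1, 5, 7, 3]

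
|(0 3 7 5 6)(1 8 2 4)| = 20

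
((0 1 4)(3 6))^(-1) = (0 4 1)(3 6)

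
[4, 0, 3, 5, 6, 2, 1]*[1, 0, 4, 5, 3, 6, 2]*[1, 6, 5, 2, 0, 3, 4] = [2, 6, 3, 4, 5, 0, 1]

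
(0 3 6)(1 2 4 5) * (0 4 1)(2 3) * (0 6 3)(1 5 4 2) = (0 1)(2 5 6)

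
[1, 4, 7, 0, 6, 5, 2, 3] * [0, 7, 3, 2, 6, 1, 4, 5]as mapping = [0→7, 1→6, 2→5, 3→0, 4→4, 5→1, 6→3, 7→2]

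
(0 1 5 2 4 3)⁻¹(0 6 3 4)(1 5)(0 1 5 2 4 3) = (0 3 1 6)(2 5)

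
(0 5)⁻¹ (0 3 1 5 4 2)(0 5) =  (0 4 2 5 3 1)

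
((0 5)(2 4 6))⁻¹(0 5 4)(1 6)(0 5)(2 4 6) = (0 6 5)(1 2)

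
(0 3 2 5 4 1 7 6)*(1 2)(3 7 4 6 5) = (0 7 5 6)(1 4 2 3)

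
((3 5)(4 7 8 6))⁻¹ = (3 5)(4 6 8 7)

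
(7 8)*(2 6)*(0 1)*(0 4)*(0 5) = (0 1 4 5)(2 6)(7 8)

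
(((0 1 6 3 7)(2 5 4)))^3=(0 3 1 7 6)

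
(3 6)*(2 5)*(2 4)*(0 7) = (0 7)(2 5 4)(3 6)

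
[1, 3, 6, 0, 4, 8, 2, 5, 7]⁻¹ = [3, 0, 6, 1, 4, 7, 2, 8, 5]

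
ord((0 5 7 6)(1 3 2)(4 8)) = 12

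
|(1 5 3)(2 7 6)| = 3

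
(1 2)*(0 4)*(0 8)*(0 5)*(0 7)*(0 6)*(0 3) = (0 4 8 5 7 6 3)(1 2)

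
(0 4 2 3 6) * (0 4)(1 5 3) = (1 5 3 6 4 2)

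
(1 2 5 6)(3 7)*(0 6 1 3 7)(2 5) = (0 6 3)(1 5)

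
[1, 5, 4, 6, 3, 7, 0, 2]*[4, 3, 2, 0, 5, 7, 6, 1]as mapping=[0→3, 1→7, 2→5, 3→6, 4→0, 5→1, 6→4, 7→2]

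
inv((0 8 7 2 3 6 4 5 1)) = (0 1 5 4 6 3 2 7 8)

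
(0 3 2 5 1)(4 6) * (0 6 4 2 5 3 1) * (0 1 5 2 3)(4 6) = (0 5 1 4 6 3 2)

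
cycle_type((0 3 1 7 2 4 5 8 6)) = 9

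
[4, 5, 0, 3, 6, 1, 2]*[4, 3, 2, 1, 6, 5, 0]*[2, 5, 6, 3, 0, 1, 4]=[4, 1, 0, 5, 2, 3, 6]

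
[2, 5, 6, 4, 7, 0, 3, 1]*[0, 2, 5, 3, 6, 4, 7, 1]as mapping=[0→5, 1→4, 2→7, 3→6, 4→1, 5→0, 6→3, 7→2]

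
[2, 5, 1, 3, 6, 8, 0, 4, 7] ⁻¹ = [6, 2, 0, 3, 7, 1, 4, 8, 5] 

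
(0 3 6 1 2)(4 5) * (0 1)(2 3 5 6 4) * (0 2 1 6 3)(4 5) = (0 4 3 5 1)(2 6)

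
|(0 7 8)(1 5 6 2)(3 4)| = 12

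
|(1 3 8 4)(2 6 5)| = 12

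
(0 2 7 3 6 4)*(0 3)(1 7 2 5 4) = (0 5 4 3 6 1 7)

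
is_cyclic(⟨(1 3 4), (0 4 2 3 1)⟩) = no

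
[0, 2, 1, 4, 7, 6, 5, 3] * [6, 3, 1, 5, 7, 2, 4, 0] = [6, 1, 3, 7, 0, 4, 2, 5]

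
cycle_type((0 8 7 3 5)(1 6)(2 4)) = 2^2.5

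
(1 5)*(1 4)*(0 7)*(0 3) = (0 7 3)(1 5 4)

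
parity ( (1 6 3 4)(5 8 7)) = odd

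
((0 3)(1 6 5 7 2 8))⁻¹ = (0 3)(1 8 2 7 5 6)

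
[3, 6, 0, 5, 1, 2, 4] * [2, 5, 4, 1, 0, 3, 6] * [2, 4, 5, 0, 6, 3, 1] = [4, 1, 5, 0, 3, 6, 2]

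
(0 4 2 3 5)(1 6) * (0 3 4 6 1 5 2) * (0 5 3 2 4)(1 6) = (0 1 6 3 4 5 2)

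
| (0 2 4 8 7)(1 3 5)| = 15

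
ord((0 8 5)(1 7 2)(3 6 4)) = 3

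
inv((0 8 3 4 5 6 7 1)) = (0 1 7 6 5 4 3 8)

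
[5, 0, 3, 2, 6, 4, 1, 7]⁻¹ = [1, 6, 3, 2, 5, 0, 4, 7]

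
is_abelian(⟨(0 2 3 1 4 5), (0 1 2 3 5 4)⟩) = no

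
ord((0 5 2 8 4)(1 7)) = 10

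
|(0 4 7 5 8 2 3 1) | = 8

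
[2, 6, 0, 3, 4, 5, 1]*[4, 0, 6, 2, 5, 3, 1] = [6, 1, 4, 2, 5, 3, 0]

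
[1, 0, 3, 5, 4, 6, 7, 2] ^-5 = [1, 0, 2, 3, 4, 5, 6, 7] 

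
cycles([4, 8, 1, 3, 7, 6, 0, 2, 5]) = (0 4 7 2 1 8 5 6)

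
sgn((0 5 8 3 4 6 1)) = 1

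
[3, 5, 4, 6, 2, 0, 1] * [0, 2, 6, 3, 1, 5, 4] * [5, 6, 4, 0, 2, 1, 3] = [0, 1, 6, 2, 3, 5, 4]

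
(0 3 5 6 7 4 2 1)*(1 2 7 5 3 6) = (0 6 5 1)(4 7)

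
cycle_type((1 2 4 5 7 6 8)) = 7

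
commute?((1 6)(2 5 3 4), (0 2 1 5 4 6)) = no:(1 6)(2 5 3 4) * (0 2 1 5 4 6) = (0 2 4 1)(3 6 5), (0 2 1 5 4 6) * (1 6)(2 5 3 4) = (0 5 2 6)(1 3 4)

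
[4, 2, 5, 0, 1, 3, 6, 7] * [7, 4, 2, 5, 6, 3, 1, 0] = [6, 2, 3, 7, 4, 5, 1, 0] 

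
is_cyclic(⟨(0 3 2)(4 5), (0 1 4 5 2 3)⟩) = no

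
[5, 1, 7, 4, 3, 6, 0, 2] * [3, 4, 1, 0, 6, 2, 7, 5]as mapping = [0→2, 1→4, 2→5, 3→6, 4→0, 5→7, 6→3, 7→1]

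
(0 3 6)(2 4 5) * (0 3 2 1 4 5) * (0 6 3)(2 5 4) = (0 5 1 2 4 6)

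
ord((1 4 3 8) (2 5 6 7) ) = 4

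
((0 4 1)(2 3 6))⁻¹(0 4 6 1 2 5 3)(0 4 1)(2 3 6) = (0 3 5 6 4 1 2)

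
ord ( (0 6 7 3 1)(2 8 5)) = 15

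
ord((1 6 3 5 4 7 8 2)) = 8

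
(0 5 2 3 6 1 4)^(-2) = (0 1 3 5 4 6 2)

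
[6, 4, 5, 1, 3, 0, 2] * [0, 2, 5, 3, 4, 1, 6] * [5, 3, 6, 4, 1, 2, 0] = [0, 1, 3, 6, 4, 5, 2]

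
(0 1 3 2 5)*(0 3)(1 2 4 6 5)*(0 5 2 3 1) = (0 3 4 6 2)(1 5)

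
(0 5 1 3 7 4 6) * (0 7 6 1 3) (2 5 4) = (0 4 1) (2 5 3 6 7) 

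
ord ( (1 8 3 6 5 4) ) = 6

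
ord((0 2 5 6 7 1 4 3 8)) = 9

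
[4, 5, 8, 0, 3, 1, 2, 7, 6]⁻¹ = [3, 5, 6, 4, 0, 1, 8, 7, 2]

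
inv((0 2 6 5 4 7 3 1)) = (0 1 3 7 4 5 6 2)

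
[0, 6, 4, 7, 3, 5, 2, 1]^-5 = [0, 6, 4, 7, 3, 5, 2, 1]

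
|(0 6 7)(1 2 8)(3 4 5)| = 3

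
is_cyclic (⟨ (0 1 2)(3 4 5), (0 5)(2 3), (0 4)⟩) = no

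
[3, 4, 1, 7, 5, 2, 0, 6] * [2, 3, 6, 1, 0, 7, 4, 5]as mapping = [0→1, 1→0, 2→3, 3→5, 4→7, 5→6, 6→2, 7→4]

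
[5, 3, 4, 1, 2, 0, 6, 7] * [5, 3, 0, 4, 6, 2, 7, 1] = [2, 4, 6, 3, 0, 5, 7, 1]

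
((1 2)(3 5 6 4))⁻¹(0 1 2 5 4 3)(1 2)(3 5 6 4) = (0 2 1 6 3 5)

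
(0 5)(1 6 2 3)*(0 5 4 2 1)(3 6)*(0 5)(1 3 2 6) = (0 4 6 3 5)(1 2)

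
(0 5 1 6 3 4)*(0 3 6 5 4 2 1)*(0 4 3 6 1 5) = (0 3 2 5 4 6 1)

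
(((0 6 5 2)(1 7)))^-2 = (0 5)(2 6)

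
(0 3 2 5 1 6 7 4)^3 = (0 5 7 3 1 4 2 6)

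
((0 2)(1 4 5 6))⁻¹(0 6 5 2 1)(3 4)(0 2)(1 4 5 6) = (0 4 2 1 6)(3 5)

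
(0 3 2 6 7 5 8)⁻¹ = (0 8 5 7 6 2 3)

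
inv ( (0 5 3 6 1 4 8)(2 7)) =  (0 8 4 1 6 3 5)(2 7)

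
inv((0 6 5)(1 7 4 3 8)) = (0 5 6)(1 8 3 4 7)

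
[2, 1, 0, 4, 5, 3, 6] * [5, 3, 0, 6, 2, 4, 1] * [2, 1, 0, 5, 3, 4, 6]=[2, 5, 4, 0, 3, 6, 1] 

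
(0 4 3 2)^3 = (0 2 3 4)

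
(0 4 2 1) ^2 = (0 2) (1 4) 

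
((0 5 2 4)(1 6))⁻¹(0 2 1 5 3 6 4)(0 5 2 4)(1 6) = (0 5 4 6 2 3 1)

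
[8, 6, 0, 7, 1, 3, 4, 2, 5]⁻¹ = [2, 4, 7, 5, 6, 8, 1, 3, 0]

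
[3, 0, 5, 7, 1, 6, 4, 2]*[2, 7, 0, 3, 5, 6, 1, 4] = [3, 2, 6, 4, 7, 1, 5, 0]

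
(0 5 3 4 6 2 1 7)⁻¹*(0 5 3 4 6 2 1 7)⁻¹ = (0 1 6 3)(2 4 5 7)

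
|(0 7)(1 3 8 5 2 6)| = 6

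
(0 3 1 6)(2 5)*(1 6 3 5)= (0 5 2 1 3 6)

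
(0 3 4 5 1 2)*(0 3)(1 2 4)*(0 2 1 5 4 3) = (0 2)(1 3 5)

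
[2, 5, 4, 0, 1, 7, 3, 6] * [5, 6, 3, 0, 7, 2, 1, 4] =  [3, 2, 7, 5, 6, 4, 0, 1]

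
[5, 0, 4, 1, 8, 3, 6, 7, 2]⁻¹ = [1, 3, 8, 5, 2, 0, 6, 7, 4]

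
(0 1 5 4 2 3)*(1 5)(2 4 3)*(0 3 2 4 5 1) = (0 1)(2 4 5)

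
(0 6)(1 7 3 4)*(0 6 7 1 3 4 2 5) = (0 7 4 3 2 5)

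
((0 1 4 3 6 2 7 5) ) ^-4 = (0 6) (1 2) (3 5) (4 7) 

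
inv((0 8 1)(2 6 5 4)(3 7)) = (0 1 8)(2 4 5 6)(3 7)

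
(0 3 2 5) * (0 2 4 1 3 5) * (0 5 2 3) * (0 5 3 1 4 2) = (1 5)(2 3)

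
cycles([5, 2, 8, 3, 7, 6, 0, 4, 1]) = (0 5 6) (1 2 8) (4 7) 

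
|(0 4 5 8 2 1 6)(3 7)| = 14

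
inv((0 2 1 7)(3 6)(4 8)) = (0 7 1 2)(3 6)(4 8)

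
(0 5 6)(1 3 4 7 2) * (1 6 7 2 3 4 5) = (0 1 4 2 6)(3 5 7)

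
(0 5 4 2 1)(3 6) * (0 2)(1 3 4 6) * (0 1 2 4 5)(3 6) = (1 4)(2 6 5 3)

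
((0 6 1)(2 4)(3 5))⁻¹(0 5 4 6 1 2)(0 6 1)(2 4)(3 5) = (0 4 6 3 2 1)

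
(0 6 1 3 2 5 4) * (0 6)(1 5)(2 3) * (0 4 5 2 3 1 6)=(0 4)(1 3)(2 6)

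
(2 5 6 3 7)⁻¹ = (2 7 3 6 5)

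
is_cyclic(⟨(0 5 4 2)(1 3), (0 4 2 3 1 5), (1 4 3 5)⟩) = no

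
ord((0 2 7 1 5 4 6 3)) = 8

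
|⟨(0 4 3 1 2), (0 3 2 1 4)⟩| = 60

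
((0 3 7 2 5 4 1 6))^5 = (0 4 7 6 5 3 1 2)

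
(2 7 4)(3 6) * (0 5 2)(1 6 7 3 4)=(0 5 2 3 7 1 6 4)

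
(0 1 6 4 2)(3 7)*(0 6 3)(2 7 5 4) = (0 1 3 5 4 7)(2 6)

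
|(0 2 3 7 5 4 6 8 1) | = 9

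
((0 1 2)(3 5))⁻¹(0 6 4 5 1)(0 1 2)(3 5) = (1 6 4 3 2)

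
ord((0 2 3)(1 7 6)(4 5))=6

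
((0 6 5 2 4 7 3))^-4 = (0 2 3 5 7 6 4)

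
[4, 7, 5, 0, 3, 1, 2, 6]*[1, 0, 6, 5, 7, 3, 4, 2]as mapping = [0→7, 1→2, 2→3, 3→1, 4→5, 5→0, 6→6, 7→4]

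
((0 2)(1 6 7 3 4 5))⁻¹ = (0 2)(1 5 4 3 7 6)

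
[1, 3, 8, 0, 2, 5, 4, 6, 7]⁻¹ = [3, 0, 4, 1, 6, 5, 7, 8, 2]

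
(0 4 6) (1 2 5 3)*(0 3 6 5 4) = (1 2 4 5 6 3) 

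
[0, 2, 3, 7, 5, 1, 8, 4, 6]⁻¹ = [0, 5, 1, 2, 7, 4, 8, 3, 6]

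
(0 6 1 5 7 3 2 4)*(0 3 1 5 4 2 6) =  (1 4 3 6 5 7)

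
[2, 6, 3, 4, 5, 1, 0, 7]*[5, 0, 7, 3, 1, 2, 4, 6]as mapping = [0→7, 1→4, 2→3, 3→1, 4→2, 5→0, 6→5, 7→6]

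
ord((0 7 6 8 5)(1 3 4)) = 15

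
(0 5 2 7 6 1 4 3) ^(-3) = (0 1 2 3 6 5 4 7) 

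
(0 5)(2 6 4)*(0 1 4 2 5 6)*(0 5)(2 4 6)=(0 2 5 1 6 4)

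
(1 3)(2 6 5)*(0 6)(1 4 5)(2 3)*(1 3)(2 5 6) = (0 2)(1 5)(3 4 6)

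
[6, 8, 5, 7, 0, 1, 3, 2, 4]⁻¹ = [4, 5, 7, 6, 8, 2, 0, 3, 1]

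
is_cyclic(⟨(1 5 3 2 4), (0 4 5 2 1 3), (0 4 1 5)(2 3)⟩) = no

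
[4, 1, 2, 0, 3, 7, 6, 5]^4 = [4, 1, 2, 0, 3, 5, 6, 7]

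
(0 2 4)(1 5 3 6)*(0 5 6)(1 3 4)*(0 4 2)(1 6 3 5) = (1 3 4)(2 6 5)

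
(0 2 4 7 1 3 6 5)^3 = (0 7 6 2 1 5 4 3)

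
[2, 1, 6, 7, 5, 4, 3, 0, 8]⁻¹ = [7, 1, 0, 6, 5, 4, 2, 3, 8]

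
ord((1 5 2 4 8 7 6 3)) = 8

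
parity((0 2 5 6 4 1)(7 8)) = even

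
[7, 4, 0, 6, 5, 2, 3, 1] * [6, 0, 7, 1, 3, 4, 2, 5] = [5, 3, 6, 2, 4, 7, 1, 0]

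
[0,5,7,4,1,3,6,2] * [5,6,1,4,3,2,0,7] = [5,2,7,3,6,4,0,1]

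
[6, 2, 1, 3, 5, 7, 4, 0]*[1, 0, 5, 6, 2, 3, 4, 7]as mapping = [0→4, 1→5, 2→0, 3→6, 4→3, 5→7, 6→2, 7→1]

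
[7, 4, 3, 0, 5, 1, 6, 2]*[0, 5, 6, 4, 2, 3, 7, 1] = [1, 2, 4, 0, 3, 5, 7, 6]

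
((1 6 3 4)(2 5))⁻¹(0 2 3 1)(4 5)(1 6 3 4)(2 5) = (0 5 4 6)(1 2)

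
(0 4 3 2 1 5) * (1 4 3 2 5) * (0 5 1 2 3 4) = (0 4 3 1 2)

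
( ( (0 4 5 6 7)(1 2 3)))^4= (0 7 6 5 4)(1 2 3)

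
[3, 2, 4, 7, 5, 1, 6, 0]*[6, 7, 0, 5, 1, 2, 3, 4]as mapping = [0→5, 1→0, 2→1, 3→4, 4→2, 5→7, 6→3, 7→6]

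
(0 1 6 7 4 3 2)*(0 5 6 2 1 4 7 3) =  (0 4)(1 2 5 6 3)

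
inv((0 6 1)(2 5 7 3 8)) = (0 1 6)(2 8 3 7 5)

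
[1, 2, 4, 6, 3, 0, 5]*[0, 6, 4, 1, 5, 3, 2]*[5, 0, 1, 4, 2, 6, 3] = [3, 2, 6, 1, 0, 5, 4]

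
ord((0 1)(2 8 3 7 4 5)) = 6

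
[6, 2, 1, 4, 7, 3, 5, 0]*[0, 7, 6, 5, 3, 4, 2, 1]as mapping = [0→2, 1→6, 2→7, 3→3, 4→1, 5→5, 6→4, 7→0]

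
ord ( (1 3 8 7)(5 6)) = 4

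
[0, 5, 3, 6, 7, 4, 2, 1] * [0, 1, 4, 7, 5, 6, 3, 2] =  [0, 6, 7, 3, 2, 5, 4, 1]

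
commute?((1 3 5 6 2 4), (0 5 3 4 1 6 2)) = no:(1 3 5 6 2 4) * (0 5 3 4 1 6 2) = (0 5 2 1 4 6), (0 5 3 4 1 6 2) * (1 3 5 6 2 4) = (0 6 4 3 1 2)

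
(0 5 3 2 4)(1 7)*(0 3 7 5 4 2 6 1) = (0 4 3 6 1 5 7)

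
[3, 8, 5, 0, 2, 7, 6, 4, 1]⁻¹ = [3, 8, 4, 0, 7, 2, 6, 5, 1]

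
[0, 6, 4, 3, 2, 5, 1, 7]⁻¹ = [0, 6, 4, 3, 2, 5, 1, 7]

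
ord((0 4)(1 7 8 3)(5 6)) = 4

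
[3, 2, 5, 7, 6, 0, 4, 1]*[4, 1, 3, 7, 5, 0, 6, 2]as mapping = [0→7, 1→3, 2→0, 3→2, 4→6, 5→4, 6→5, 7→1]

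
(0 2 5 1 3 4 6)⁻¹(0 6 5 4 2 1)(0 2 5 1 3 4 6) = (0 1 6 5 3 2)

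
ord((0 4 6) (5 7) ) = 6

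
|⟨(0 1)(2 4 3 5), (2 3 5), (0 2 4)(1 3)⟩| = 720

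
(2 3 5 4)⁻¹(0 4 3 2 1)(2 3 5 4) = (0 2 5 3 1)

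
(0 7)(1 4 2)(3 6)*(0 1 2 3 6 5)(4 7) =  (0 4 3 5)(1 7)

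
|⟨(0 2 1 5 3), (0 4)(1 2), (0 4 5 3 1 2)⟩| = 720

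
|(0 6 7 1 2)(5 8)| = 10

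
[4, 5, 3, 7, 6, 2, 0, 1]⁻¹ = [6, 7, 5, 2, 0, 1, 4, 3]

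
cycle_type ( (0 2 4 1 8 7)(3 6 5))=3.6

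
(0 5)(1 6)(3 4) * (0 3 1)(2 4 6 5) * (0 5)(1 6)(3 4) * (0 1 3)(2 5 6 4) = (0 5 2)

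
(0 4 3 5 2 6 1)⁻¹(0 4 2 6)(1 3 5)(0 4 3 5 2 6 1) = (0 5 2)(1 4 3 6)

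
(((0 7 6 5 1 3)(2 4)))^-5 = (0 7 6 5 1 3)(2 4)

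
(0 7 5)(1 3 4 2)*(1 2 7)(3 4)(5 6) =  (0 1 4 7 6 5)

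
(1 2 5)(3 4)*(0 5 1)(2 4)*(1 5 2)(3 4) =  (0 2 5)(1 3)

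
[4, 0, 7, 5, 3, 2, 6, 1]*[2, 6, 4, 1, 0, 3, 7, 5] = [0, 2, 5, 3, 1, 4, 7, 6]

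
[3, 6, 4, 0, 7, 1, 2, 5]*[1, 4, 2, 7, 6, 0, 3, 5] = [7, 3, 6, 1, 5, 4, 2, 0] 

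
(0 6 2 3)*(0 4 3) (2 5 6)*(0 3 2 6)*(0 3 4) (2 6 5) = (0 5 3) (2 4 6) 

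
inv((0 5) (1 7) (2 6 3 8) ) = (0 5) (1 7) (2 8 3 6) 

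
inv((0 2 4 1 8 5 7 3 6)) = (0 6 3 7 5 8 1 4 2)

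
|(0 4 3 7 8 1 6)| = 7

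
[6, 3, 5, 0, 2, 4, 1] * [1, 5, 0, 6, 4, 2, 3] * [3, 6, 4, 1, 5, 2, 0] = [1, 0, 4, 6, 3, 5, 2]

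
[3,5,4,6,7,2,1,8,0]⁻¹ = [8,6,5,0,2,1,3,4,7]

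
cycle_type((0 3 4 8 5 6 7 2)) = 8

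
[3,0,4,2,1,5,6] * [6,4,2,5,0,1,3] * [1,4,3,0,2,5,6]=[5,6,1,3,2,4,0]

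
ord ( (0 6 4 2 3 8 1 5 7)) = 9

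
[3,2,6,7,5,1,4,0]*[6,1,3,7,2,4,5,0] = [7,3,5,0,4,1,2,6]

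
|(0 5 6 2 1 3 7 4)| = 8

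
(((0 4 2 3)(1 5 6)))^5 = (0 4 2 3)(1 6 5)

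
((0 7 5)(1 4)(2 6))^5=(0 5 7)(1 4)(2 6)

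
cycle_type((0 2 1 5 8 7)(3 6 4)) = 3.6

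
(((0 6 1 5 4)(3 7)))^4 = (0 4 5 1 6)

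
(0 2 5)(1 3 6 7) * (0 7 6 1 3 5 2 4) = (0 4)(1 5 7 3)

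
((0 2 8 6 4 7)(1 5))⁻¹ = (0 7 4 6 8 2)(1 5)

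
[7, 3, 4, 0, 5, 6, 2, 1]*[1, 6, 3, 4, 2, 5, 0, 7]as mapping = [0→7, 1→4, 2→2, 3→1, 4→5, 5→0, 6→3, 7→6]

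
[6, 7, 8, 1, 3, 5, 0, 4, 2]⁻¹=[6, 3, 8, 4, 7, 5, 0, 1, 2]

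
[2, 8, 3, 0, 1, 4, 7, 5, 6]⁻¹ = [3, 4, 0, 2, 5, 7, 8, 6, 1]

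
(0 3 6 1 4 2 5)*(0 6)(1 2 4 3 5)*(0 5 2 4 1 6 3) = (0 2 6 4 1)(3 5)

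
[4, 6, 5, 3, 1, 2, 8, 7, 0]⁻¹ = [8, 4, 5, 3, 0, 2, 1, 7, 6]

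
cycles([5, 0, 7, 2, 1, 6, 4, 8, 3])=(0 5 6 4 1)(2 7 8 3)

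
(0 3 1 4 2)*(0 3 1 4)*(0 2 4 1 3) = (0 3 1 2)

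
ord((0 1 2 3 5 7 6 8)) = 8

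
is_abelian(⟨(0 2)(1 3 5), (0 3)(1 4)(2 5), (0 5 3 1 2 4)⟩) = no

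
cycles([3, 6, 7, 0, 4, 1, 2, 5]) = (0 3)(1 6 2 7 5)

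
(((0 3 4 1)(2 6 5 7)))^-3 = (0 3 4 1)(2 6 5 7)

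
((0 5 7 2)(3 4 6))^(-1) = (0 2 7 5)(3 6 4)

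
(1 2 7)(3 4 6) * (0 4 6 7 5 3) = (0 4 7 1 2 5 3 6)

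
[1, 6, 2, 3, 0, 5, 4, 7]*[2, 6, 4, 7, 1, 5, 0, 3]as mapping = [0→6, 1→0, 2→4, 3→7, 4→2, 5→5, 6→1, 7→3]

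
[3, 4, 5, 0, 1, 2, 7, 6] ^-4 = [0, 1, 2, 3, 4, 5, 6, 7] 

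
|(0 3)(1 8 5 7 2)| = 10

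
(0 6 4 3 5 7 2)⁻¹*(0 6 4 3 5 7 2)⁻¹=(0 7 3 6 2 5 4)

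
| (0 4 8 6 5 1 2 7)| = 8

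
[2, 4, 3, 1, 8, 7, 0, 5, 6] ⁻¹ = [6, 3, 0, 2, 1, 7, 8, 5, 4] 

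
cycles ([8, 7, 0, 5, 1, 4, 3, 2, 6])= (0 8 6 3 5 4 1 7 2)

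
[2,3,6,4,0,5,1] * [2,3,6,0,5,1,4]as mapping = [0→6,1→0,2→4,3→5,4→2,5→1,6→3]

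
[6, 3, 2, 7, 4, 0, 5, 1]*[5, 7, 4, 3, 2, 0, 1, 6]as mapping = [0→1, 1→3, 2→4, 3→6, 4→2, 5→5, 6→0, 7→7]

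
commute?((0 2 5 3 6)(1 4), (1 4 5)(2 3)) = no:(0 2 5 3 6)(1 4) * (1 4 5)(2 3) = (0 3 6)(1 5 2), (1 4 5)(2 3) * (0 2 5 3 6)(1 4) = (0 2 6)(3 5 4)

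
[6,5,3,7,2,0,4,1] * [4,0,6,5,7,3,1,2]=[1,3,5,2,6,4,7,0]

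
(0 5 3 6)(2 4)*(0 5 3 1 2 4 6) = (0 3)(1 2 6 5)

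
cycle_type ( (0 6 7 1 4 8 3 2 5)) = 9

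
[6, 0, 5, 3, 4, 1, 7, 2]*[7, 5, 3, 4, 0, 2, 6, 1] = [6, 7, 2, 4, 0, 5, 1, 3]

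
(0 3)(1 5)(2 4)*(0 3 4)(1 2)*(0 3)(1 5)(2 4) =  (0 2 3)(4 5)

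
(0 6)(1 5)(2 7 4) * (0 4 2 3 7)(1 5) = (0 6 4 3 7 2)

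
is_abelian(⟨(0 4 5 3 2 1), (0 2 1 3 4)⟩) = no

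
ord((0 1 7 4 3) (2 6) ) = 10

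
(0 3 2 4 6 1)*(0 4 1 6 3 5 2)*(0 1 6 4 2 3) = (0 5 3 1 2 6 4)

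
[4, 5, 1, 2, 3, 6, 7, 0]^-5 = [2, 7, 6, 5, 1, 0, 4, 3]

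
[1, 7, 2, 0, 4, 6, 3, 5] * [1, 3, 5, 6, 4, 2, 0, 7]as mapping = [0→3, 1→7, 2→5, 3→1, 4→4, 5→0, 6→6, 7→2]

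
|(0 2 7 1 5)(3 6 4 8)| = 20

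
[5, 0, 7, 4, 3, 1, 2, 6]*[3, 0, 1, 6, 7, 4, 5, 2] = [4, 3, 2, 7, 6, 0, 1, 5]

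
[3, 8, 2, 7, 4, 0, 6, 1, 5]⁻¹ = [5, 7, 2, 0, 4, 8, 6, 3, 1]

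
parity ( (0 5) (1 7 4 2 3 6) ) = even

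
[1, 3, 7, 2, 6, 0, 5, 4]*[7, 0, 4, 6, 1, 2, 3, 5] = [0, 6, 5, 4, 3, 7, 2, 1]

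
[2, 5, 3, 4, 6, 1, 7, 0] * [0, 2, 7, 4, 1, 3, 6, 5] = [7, 3, 4, 1, 6, 2, 5, 0]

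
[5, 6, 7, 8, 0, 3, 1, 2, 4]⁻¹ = [4, 6, 7, 5, 8, 0, 1, 2, 3]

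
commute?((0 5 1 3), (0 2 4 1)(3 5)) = no:(0 5 1 3) * (0 2 4 1)(3 5) = (0 3 2 4 1 5), (0 2 4 1)(3 5) * (0 5 1 3) = (0 2 4 3 1 5)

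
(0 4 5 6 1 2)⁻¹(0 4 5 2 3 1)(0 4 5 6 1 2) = (0 3 2 4 5 6)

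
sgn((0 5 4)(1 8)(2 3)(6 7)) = -1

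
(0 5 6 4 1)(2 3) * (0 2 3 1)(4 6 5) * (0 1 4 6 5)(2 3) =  (0 6 5)(1 3 2 4)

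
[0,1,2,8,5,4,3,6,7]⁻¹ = [0,1,2,6,5,4,7,8,3]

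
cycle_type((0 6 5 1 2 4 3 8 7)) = 9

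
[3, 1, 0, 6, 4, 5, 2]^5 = [3, 1, 0, 6, 4, 5, 2]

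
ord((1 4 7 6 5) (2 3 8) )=15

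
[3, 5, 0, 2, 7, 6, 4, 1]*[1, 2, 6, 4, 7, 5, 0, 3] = [4, 5, 1, 6, 3, 0, 7, 2]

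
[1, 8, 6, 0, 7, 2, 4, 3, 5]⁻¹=[3, 0, 5, 7, 6, 8, 2, 4, 1]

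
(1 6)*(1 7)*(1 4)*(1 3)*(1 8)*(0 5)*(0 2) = (0 5 2)(1 6 7 4 3 8)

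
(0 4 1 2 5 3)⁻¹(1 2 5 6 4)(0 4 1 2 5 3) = (1 2 5 3 6)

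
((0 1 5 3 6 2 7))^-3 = (0 6 1 2 5 7 3)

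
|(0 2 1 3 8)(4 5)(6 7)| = 10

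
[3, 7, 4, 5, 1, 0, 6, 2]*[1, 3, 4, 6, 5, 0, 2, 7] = [6, 7, 5, 0, 3, 1, 2, 4]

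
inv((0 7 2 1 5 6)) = (0 6 5 1 2 7)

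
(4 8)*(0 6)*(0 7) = (0 6 7) (4 8) 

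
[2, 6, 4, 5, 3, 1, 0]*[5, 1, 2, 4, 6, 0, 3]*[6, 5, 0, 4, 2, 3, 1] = [0, 4, 1, 6, 2, 5, 3]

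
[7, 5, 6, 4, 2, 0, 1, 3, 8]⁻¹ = [5, 6, 4, 7, 3, 1, 2, 0, 8]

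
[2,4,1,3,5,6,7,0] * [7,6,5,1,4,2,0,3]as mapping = [0→5,1→4,2→6,3→1,4→2,5→0,6→3,7→7]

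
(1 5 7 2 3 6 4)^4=(1 3 5 6 7 4 2)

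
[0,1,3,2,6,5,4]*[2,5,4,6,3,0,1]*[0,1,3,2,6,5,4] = [3,5,4,6,1,0,2]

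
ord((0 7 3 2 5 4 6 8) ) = 8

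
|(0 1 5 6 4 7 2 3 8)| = 9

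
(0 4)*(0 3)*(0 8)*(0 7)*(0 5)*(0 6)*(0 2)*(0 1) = (0 4 3 8 7 5 6 2 1)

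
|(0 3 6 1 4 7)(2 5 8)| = 6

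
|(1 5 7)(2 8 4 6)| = 12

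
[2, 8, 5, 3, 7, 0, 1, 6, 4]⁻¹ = [5, 6, 0, 3, 8, 2, 7, 4, 1]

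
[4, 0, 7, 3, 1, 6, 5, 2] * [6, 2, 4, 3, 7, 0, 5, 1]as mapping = [0→7, 1→6, 2→1, 3→3, 4→2, 5→5, 6→0, 7→4]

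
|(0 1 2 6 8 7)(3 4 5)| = 6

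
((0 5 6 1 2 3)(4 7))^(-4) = (0 6 2)(1 3 5)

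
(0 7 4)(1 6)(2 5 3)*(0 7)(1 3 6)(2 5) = (3 5 6)(4 7)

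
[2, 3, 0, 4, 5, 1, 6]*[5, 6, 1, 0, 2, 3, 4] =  [1, 0, 5, 2, 3, 6, 4] 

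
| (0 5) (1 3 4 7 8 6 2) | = 14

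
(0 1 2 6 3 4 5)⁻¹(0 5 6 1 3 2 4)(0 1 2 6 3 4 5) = (0 3 2 4 6 5 1)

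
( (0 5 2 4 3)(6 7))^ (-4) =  (0 5 2 4 3)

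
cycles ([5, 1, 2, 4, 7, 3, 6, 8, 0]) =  (0 5 3 4 7 8)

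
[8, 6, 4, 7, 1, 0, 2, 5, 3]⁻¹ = [5, 4, 6, 8, 2, 7, 1, 3, 0]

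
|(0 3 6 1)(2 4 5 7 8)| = 20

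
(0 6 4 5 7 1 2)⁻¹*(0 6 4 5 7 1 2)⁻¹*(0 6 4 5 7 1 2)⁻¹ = (0 7 6 1 4 2 5)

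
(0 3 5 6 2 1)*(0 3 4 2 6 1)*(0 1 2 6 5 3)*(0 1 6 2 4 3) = (0 3)(2 6 5 4)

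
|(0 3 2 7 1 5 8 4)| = 8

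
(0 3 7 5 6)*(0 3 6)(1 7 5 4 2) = (0 6 3 5)(1 7 4 2)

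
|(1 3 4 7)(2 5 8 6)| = 4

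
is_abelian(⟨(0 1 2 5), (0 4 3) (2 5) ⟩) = no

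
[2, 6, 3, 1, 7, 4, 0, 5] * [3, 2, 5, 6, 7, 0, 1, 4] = [5, 1, 6, 2, 4, 7, 3, 0]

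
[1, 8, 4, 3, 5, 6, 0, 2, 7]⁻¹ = [6, 0, 7, 3, 2, 4, 5, 8, 1]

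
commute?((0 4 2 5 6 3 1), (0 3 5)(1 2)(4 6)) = no:(0 4 2 5 6 3 1) * (0 3 5)(1 2)(4 6) = (0 6 5 4 1 3 2), (0 3 5)(1 2)(4 6) * (0 4 2 5 6 3 1) = (0 1 5 4 3 6 2)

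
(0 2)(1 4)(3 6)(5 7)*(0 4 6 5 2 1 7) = (0 1 6 3 5)(2 4 7)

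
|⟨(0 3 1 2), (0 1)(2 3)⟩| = 4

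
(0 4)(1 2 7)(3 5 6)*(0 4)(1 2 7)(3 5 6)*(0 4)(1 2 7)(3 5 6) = (0 4)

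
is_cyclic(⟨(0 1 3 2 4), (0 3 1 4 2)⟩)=no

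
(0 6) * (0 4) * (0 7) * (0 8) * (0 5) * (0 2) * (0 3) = (0 6 4 7 8 5 2 3)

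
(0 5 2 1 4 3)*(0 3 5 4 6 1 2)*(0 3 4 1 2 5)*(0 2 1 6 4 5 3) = (0 6 1 4 2 3 5)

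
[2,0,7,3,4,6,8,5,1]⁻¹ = [1,8,0,3,4,7,5,2,6]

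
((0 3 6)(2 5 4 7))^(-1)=(0 6 3)(2 7 4 5)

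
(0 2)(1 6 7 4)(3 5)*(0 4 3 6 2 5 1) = (0 5 6 7 3 1 2 4)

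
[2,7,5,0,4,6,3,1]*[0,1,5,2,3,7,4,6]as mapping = [0→5,1→6,2→7,3→0,4→3,5→4,6→2,7→1]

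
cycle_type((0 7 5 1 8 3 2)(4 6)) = 2.7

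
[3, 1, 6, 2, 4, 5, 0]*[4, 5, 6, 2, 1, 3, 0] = [2, 5, 0, 6, 1, 3, 4]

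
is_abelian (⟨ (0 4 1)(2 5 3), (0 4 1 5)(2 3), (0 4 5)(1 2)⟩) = no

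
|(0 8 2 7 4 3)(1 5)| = 6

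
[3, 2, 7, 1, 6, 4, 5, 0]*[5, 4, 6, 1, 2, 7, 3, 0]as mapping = [0→1, 1→6, 2→0, 3→4, 4→3, 5→2, 6→7, 7→5]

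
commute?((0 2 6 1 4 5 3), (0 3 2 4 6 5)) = no:(0 2 6 1 4 5 3)*(0 3 2 4 6 5) = (0 4)(1 6)(2 5), (0 3 2 4 6 5)*(0 2 6 1 4 5 3) = (1 4)(2 5)(3 6)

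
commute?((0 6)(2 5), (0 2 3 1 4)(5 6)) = no:(0 6)(2 5)*(0 2 3 1 4)(5 6) = (0 5 3 1 4)(2 6), (0 2 3 1 4)(5 6)*(0 6)(2 5) = (0 5)(1 4 6 2 3)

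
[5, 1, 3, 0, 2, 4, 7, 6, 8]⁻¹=[3, 1, 4, 2, 5, 0, 7, 6, 8]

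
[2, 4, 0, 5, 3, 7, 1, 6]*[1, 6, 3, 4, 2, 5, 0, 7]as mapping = [0→3, 1→2, 2→1, 3→5, 4→4, 5→7, 6→6, 7→0]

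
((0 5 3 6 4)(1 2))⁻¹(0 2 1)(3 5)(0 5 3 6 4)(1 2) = (1 2 5)(3 6)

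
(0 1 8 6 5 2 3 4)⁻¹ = (0 4 3 2 5 6 8 1)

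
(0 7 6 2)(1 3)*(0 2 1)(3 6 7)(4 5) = (0 3)(1 6)(4 5)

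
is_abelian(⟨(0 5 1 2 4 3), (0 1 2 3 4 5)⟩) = no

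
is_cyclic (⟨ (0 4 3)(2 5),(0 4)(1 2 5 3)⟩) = no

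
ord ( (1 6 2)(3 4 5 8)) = 12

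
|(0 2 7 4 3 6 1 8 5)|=9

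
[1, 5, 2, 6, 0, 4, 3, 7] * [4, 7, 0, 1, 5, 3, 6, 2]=[7, 3, 0, 6, 4, 5, 1, 2]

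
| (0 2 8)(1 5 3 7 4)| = 15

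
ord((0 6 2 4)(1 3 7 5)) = 4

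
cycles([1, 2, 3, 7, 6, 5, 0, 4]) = (0 1 2 3 7 4 6)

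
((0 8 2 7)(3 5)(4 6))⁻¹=(0 7 2 8)(3 5)(4 6)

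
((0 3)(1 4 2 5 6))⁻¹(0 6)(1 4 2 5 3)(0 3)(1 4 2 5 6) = (0 4 2 5 6)(1 3)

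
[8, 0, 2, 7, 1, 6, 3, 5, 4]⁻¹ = [1, 4, 2, 6, 8, 7, 5, 3, 0]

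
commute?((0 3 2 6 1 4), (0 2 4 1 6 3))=no:(0 3 2 6 1 4) * (0 2 4 1 6 3)=(2 3 4), (0 2 4 1 6 3) * (0 3 2 6 1 4)=(0 6 2)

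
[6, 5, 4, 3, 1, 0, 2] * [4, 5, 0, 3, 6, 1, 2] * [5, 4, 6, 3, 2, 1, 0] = [6, 4, 0, 3, 1, 2, 5]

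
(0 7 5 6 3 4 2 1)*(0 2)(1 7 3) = (0 3 4)(1 2 7 5 6)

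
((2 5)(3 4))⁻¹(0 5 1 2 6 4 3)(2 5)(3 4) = (0 2 1 5 6 3 4)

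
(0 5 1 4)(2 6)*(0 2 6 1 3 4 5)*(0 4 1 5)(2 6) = (0 4 6 2 5 3 1)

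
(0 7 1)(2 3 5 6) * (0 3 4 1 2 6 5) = (0 7 2 4 1 3)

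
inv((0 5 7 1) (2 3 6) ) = (0 1 7 5) (2 6 3) 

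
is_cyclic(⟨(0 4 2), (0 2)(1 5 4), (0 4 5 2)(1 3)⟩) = no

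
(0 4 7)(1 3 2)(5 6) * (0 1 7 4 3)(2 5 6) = (0 3 5 2 7 1)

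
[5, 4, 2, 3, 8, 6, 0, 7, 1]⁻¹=[6, 8, 2, 3, 1, 0, 5, 7, 4]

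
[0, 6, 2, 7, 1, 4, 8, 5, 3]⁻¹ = [0, 4, 2, 8, 5, 7, 1, 3, 6]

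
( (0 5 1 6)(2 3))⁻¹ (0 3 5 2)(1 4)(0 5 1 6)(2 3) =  (1 3 5 2)(4 6)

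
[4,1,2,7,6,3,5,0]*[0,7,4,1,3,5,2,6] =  [3,7,4,6,2,1,5,0]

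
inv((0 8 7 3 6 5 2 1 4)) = (0 4 1 2 5 6 3 7 8)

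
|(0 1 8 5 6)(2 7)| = 10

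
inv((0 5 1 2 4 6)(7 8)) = (0 6 4 2 1 5)(7 8)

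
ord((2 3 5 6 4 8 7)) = 7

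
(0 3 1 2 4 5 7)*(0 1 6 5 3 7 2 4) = (0 7 1 4 3 6 5 2)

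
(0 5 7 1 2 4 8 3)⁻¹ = (0 3 8 4 2 1 7 5)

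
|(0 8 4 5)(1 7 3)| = 12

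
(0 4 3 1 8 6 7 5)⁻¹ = (0 5 7 6 8 1 3 4)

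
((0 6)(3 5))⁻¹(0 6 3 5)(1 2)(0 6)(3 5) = (0 5 3 6)(1 2)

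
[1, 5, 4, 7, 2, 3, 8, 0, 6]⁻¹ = [7, 0, 4, 5, 2, 1, 8, 3, 6]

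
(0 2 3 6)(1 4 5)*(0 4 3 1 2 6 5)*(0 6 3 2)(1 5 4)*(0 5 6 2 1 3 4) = (0 4 2 6 3)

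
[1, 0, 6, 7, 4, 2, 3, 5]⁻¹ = [1, 0, 5, 6, 4, 7, 2, 3]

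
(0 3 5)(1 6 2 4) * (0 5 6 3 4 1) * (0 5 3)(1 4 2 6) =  (0 2 4 5 3 1)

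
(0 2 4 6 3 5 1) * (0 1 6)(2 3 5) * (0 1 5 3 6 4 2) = (0 6 3)(1 5 4)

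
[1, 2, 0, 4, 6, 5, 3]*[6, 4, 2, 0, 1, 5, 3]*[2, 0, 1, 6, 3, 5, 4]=[3, 1, 4, 0, 6, 5, 2]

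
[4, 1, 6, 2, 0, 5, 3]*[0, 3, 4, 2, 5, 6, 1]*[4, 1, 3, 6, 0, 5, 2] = [5, 6, 1, 0, 4, 2, 3]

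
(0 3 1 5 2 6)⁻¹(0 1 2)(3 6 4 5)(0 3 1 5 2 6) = (0 4 2 1)(3 5 6)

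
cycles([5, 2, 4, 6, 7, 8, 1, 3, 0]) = (0 5 8)(1 2 4 7 3 6)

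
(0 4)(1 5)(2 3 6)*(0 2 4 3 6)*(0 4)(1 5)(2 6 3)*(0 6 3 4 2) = (2 4 3)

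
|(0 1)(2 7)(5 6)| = 2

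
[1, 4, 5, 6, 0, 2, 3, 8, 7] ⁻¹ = [4, 0, 5, 6, 1, 2, 3, 8, 7] 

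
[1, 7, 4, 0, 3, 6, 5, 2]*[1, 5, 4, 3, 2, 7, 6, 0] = [5, 0, 2, 1, 3, 6, 7, 4]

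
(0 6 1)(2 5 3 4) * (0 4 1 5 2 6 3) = (0 3 1 4 6 5)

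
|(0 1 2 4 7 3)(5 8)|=6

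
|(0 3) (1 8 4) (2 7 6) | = 6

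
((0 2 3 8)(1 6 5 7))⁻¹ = (0 8 3 2)(1 7 5 6)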